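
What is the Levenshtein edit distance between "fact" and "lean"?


Word 1: "fact" (length 4)
Word 2: "lean" (length 4)
One optimal edit sequence (insert/delete/substitute each cost 1):
  1. substitute 'f' -> 'l'  (+1)
  2. substitute 'a' -> 'e'  (+1)
  3. substitute 'c' -> 'a'  (+1)
  4. substitute 't' -> 'n'  (+1)
Total edit operations: 4
Edit distance = 4


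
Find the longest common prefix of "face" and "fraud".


Word 1: "face"
Word 2: "fraud"
Comparing from start:
  Pos 0: 'f' == 'f'
  Pos 1: 'a' != 'r' (stop)
LCP = "f" (length 1)


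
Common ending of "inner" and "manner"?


Word 1: "inner"
Word 2: "manner"
Comparing from end:
  Pos -1: 'r' == 'r'
  Pos -2: 'e' == 'e'
  Pos -3: 'n' == 'n'
  Pos -4: 'n' == 'n'
  Pos -5: 'i' != 'a' (stop)
LCS = "nner" (length 4)


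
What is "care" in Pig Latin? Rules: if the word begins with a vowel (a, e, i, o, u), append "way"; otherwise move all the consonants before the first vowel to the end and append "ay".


Word: "care"
Starts with consonant(s) → move to end, add 'ay'
Consonant cluster: "c"
Pig Latin = "arecay"


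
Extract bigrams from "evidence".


Word: "evidence" (length 8)
Number of bigrams = 8 - 2 + 1 = 7
  Position 0: "ev"
  Position 1: "vi"
  Position 2: "id"
  Position 3: "de"
  Position 4: "en"
  Position 5: "nc"
  Position 6: "ce"
Bigrams = "ev", "vi", "id", "de", "en", "nc", "ce"


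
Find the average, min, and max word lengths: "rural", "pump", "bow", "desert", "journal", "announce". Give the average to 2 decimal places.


Lengths: "rural"=5, "pump"=4, "bow"=3, "desert"=6, "journal"=7, "announce"=8
Sum = 33, Count = 6
Average = 33/6 = 5.50
= avg=5.50, min=3, max=8


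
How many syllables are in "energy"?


Word: "energy"
Syllable breakdown: en / er / gy
Counting: 3 parts
= 3 syllables


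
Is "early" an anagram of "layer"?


Word 1: "layer" → sorted: aelry
Word 2: "early" → sorted: aelry
Same letters? aelry == aelry
Anagram = Yes


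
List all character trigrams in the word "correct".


Word: "correct" (length 7)
Number of trigrams = 7 - 3 + 1 = 5
  Position 0: "cor"
  Position 1: "orr"
  Position 2: "rre"
  Position 3: "rec"
  Position 4: "ect"
Trigrams = "cor", "orr", "rre", "rec", "ect"


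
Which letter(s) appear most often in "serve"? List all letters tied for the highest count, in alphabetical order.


Word: "serve"
Letter counts:
  'e': 2
  'r': 1
  's': 1
  'v': 1
Maximum count = 2
Most frequent = 'e' (2 times each)


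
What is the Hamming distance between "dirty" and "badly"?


Comparing character by character (same length = 5):
  Pos 0: 'd' vs 'b' !=
  Pos 1: 'i' vs 'a' !=
  Pos 2: 'r' vs 'd' !=
  Pos 3: 't' vs 'l' !=
  Pos 4: 'y' vs 'y' =
Hamming distance = 4


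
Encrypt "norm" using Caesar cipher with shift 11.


Word: "norm"
Shift: 11
Each letter → (letter + shift) mod 26:
  'n' (13) + 11 = 24 → 'y'
  'o' (14) + 11 = 25 → 'z'
  'r' (17) + 11 = 2 → 'c'
  'm' (12) + 11 = 23 → 'x'
Result = "yzcx"


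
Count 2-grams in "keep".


Word: "keep" (length 4)
Number of 2-grams = length - 2 + 1 = 4 - 2 + 1
= 3


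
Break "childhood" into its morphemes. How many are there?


Word: "childhood"
Morphemes: child + -hood
Each morpheme carries meaning
= 2 morphemes


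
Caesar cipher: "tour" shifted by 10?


Word: "tour"
Shift: 10
Each letter → (letter + shift) mod 26:
  't' (19) + 10 = 3 → 'd'
  'o' (14) + 10 = 24 → 'y'
  'u' (20) + 10 = 4 → 'e'
  'r' (17) + 10 = 1 → 'b'
Result = "dyeb"


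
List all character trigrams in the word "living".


Word: "living" (length 6)
Number of trigrams = 6 - 3 + 1 = 4
  Position 0: "liv"
  Position 1: "ivi"
  Position 2: "vin"
  Position 3: "ing"
Trigrams = "liv", "ivi", "vin", "ing"


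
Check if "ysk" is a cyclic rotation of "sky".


Word: "sky", Candidate: "ysk"
Method: check if candidate is substring of word+word
"skysky" contains "ysk"? Yes
Is rotation = Yes


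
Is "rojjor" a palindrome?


Word: "rojjor"
Reversed: "rojjor"
Forward == Backward? rojjor == rojjor
Palindrome = Yes


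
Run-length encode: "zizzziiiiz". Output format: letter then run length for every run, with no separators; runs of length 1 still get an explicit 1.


String: "zizzziiiiz"
Scanning for consecutive runs:
  'z' x 1
  'i' x 1
  'z' x 3
  'i' x 4
  'z' x 1
RLE = "z1i1z3i4z1"


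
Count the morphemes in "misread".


Word: "misread"
Morphemes: mis- | read
Each morpheme carries meaning
= 2 morphemes


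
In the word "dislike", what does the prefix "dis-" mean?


Prefix: dis-
As in: dislike -> dis- + like
Meaning = not / opposite


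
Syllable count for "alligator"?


Word: "alligator"
Syllable breakdown: al-li-ga-tor
Counting: 4 parts
= 4 syllables


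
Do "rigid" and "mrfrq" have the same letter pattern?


Pattern of "rigid": [0, 1, 2, 1, 3]
Pattern of "mrfrq": [0, 1, 2, 1, 3]
Patterns match
Same pattern = Yes


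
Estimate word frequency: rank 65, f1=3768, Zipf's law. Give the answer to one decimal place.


Zipf's law: f(r) = f(1) / r
f(1) = 3768
f(65) = 3768 / 65
= 58.0 occurrences


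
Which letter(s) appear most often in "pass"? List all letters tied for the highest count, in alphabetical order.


Word: "pass"
Letter counts:
  'a': 1
  'p': 1
  's': 2
Maximum count = 2
Most frequent = 's' (2 times each)


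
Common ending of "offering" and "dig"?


Word 1: "offering"
Word 2: "dig"
Comparing from end:
  Pos -1: 'g' == 'g'
  Pos -2: 'n' != 'i' (stop)
LCS = "g" (length 1)


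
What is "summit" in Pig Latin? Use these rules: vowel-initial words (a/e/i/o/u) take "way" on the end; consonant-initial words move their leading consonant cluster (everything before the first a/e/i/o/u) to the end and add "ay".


Word: "summit"
Starts with consonant(s) → move to end, add 'ay'
Consonant cluster: "s"
Pig Latin = "ummitsay"


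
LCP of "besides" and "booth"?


Word 1: "besides"
Word 2: "booth"
Comparing from start:
  Pos 0: 'b' == 'b'
  Pos 1: 'e' != 'o' (stop)
LCP = "b" (length 1)


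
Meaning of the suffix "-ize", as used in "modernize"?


Suffix: -ize
As in: modernize -> modern + -ize
Meaning = to make


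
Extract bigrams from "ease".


Word: "ease" (length 4)
Number of bigrams = 4 - 2 + 1 = 3
  Position 0: "ea"
  Position 1: "as"
  Position 2: "se"
Bigrams = "ea", "as", "se"


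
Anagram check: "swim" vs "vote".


Word 1: "swim" → sorted: imsw
Word 2: "vote" → sorted: eotv
Same letters? imsw != eotv
Anagram = No


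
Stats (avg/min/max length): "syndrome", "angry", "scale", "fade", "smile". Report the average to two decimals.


Lengths: "syndrome"=8, "angry"=5, "scale"=5, "fade"=4, "smile"=5
Sum = 27, Count = 5
Average = 27/5 = 5.40
= avg=5.40, min=4, max=8


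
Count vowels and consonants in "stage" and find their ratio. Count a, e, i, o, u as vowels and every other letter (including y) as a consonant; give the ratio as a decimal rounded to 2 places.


Word: "stage"
Vowels (a,e,i,o,u): 2
Consonants: 3
Ratio = 2/3
= 0.67


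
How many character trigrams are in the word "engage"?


Word: "engage" (length 6)
Number of 3-grams = length - 3 + 1 = 6 - 3 + 1
= 4


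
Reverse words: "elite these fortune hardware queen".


Original: "elite these fortune hardware queen"
Words (1..n): elite | these | fortune | hardware | queen
Reversed (n..1): queen | hardware | fortune | these | elite
Result = "queen hardware fortune these elite"


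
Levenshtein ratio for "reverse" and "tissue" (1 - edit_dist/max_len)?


Word 1: "reverse" (length 7)
Word 2: "tissue" (length 6)
One optimal edit sequence:
  1. delete 'r'  (+1)
  2. substitute 'e' -> 't'  (+1)
  3. substitute 'v' -> 'i'  (+1)
  4. substitute 'e' -> 's'  (+1)
  5. substitute 'r' -> 's'  (+1)
  6. substitute 's' -> 'u'  (+1)
  7. keep 'e'
Edit distance = 6
Max length = max(7, 6) = 7
Similarity = 1 - 6/7
= 0.1429


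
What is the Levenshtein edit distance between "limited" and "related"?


Word 1: "limited" (length 7)
Word 2: "related" (length 7)
One optimal edit sequence (insert/delete/substitute each cost 1):
  1. substitute 'l' -> 'r'  (+1)
  2. substitute 'i' -> 'e'  (+1)
  3. substitute 'm' -> 'l'  (+1)
  4. substitute 'i' -> 'a'  (+1)
  5. keep 't'
  6. keep 'e'
  7. keep 'd'
Total edit operations: 4
Edit distance = 4


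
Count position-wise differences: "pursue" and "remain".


Comparing character by character (same length = 6):
  Pos 0: 'p' vs 'r' !=
  Pos 1: 'u' vs 'e' !=
  Pos 2: 'r' vs 'm' !=
  Pos 3: 's' vs 'a' !=
  Pos 4: 'u' vs 'i' !=
  Pos 5: 'e' vs 'n' !=
Hamming distance = 6


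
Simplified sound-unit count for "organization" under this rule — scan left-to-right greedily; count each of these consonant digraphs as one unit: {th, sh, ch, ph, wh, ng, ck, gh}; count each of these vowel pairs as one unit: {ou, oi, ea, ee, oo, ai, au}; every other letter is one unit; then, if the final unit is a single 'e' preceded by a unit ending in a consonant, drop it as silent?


Word: "organization" (12 letters)
Left-to-right scan:
  [1] 'o' (letter)
  [2] 'r' (letter)
  [3] 'g' (letter)
  [4] 'a' (letter)
  [5] 'n' (letter)
  [6] 'i' (letter)
  [7] 'z' (letter)
  [8] 'a' (letter)
  [9] 't' (letter)
  [10] 'i' (letter)
  [11] 'o' (letter)
  [12] 'n' (letter)
Units from scan: 12
Sound units = 12 units


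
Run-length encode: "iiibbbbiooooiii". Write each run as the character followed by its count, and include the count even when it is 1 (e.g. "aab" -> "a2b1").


String: "iiibbbbiooooiii"
Scanning for consecutive runs:
  'i' x 3
  'b' x 4
  'i' x 1
  'o' x 4
  'i' x 3
RLE = "i3b4i1o4i3"


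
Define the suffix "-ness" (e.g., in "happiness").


Suffix: -ness
Example: happiness = happy + -ness, with a spelling change
Meaning = state of being


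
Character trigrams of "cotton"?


Word: "cotton" (length 6)
Number of trigrams = 6 - 3 + 1 = 4
  Position 0: "cot"
  Position 1: "ott"
  Position 2: "tto"
  Position 3: "ton"
Trigrams = "cot", "ott", "tto", "ton"


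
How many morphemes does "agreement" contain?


Word: "agreement"
Morphemes: agree + -ment
Each morpheme carries meaning
= 2 morphemes


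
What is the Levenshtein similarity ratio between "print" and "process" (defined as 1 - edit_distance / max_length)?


Word 1: "print" (length 5)
Word 2: "process" (length 7)
One optimal edit sequence:
  1. keep 'p'
  2. keep 'r'
  3. insert 'o'  (+1)
  4. insert 'c'  (+1)
  5. substitute 'i' -> 'e'  (+1)
  6. substitute 'n' -> 's'  (+1)
  7. substitute 't' -> 's'  (+1)
Edit distance = 5
Max length = max(5, 7) = 7
Similarity = 1 - 5/7
= 0.2857


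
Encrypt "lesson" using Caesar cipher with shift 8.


Word: "lesson"
Shift: 8
Each letter → (letter + shift) mod 26:
  'l' (11) + 8 = 19 → 't'
  'e' (4) + 8 = 12 → 'm'
  's' (18) + 8 = 0 → 'a'
  's' (18) + 8 = 0 → 'a'
  'o' (14) + 8 = 22 → 'w'
  'n' (13) + 8 = 21 → 'v'
Result = "tmaawv"


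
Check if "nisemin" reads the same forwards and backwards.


Word: "nisemin"
Reversed: "nimesin"
Forward == Backward? nisemin != nimesin
Palindrome = No


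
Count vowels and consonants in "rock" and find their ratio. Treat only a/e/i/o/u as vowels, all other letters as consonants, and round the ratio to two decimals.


Word: "rock"
Vowels (a,e,i,o,u): 1
Consonants: 3
Ratio = 1/3
= 0.33


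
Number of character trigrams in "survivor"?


Word: "survivor" (length 8)
Number of 3-grams = length - 3 + 1 = 8 - 3 + 1
= 6


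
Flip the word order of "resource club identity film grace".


Original: "resource club identity film grace"
Words (1..n): resource | club | identity | film | grace
Reversed (n..1): grace | film | identity | club | resource
Result = "grace film identity club resource"


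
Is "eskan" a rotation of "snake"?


Word: "snake", Candidate: "eskan"
Method: check if candidate is substring of word+word
"snakesnake" contains "eskan"? No
Is rotation = No


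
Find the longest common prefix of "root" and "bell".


Word 1: "root"
Word 2: "bell"
Comparing from start:
  Pos 0: 'r' != 'b' (stop)
LCP = "" (length 0)


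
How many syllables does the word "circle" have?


Word: "circle"
Syllable breakdown: cir | cle
Counting: 2 parts
= 2 syllables


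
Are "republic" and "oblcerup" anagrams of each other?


Word 1: "republic" → sorted: bceilpru
Word 2: "oblcerup" → sorted: bcelopru
Same letters? bceilpru != bcelopru
Anagram = No


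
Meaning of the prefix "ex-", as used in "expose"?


Prefix: ex-
Example: expose = ex- + pose
Meaning = out / former


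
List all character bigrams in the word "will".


Word: "will" (length 4)
Number of bigrams = 4 - 2 + 1 = 3
  Position 0: "wi"
  Position 1: "il"
  Position 2: "ll"
Bigrams = "wi", "il", "ll"


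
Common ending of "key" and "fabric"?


Word 1: "key"
Word 2: "fabric"
Comparing from end:
  Pos -1: 'y' != 'c' (stop)
LCS = "" (length 0)


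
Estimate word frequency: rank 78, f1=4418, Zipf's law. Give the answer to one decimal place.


Zipf's law: f(r) = f(1) / r
f(1) = 4418
f(78) = 4418 / 78
= 56.6 occurrences


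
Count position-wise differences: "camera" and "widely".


Comparing character by character (same length = 6):
  Pos 0: 'c' vs 'w' !=
  Pos 1: 'a' vs 'i' !=
  Pos 2: 'm' vs 'd' !=
  Pos 3: 'e' vs 'e' =
  Pos 4: 'r' vs 'l' !=
  Pos 5: 'a' vs 'y' !=
Hamming distance = 5


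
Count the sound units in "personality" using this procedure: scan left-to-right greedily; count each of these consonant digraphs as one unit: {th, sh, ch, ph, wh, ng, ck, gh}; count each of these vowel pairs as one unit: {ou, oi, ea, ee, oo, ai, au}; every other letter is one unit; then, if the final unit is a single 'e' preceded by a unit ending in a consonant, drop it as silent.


Word: "personality" (11 letters)
Left-to-right scan:
  1. 'p' (letter)
  2. 'e' (letter)
  3. 'r' (letter)
  4. 's' (letter)
  5. 'o' (letter)
  6. 'n' (letter)
  7. 'a' (letter)
  8. 'l' (letter)
  9. 'i' (letter)
  10. 't' (letter)
  11. 'y' (letter)
Units from scan: 11
Sound units = 11 units


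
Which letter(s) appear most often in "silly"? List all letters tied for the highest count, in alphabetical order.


Word: "silly"
Letter counts:
  'i': 1
  'l': 2
  's': 1
  'y': 1
Maximum count = 2
Most frequent = 'l' (2 times each)


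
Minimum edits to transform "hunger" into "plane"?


Word 1: "hunger" (length 6)
Word 2: "plane" (length 5)
One optimal edit sequence (insert/delete/substitute each cost 1):
  1. substitute 'h' -> 'p'  (+1)
  2. substitute 'u' -> 'l'  (+1)
  3. substitute 'n' -> 'a'  (+1)
  4. substitute 'g' -> 'n'  (+1)
  5. keep 'e'
  6. delete 'r'  (+1)
Total edit operations: 5
Edit distance = 5


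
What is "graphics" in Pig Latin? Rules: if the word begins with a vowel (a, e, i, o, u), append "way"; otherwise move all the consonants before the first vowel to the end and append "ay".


Word: "graphics"
Starts with consonant(s) → move to end, add 'ay'
Consonant cluster: "gr"
Pig Latin = "aphicsgray"


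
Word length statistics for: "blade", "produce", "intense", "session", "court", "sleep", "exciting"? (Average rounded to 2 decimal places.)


Lengths: "blade"=5, "produce"=7, "intense"=7, "session"=7, "court"=5, "sleep"=5, "exciting"=8
Sum = 44, Count = 7
Average = 44/7 = 6.29
= avg=6.29, min=5, max=8


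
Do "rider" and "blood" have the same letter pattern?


Pattern of "rider": [0, 1, 2, 3, 0]
Pattern of "blood": [0, 1, 2, 2, 3]
Patterns do not match
Same pattern = No


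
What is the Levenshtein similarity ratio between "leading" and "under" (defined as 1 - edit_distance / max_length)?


Word 1: "leading" (length 7)
Word 2: "under" (length 5)
One optimal edit sequence:
  1. delete 'l'  (+1)
  2. substitute 'e' -> 'u'  (+1)
  3. substitute 'a' -> 'n'  (+1)
  4. keep 'd'
  5. delete 'i'  (+1)
  6. substitute 'n' -> 'e'  (+1)
  7. substitute 'g' -> 'r'  (+1)
Edit distance = 6
Max length = max(7, 5) = 7
Similarity = 1 - 6/7
= 0.1429


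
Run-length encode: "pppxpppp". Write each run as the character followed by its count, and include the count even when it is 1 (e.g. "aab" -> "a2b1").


String: "pppxpppp"
Scanning for consecutive runs:
  'p' x 3
  'x' x 1
  'p' x 4
RLE = "p3x1p4"


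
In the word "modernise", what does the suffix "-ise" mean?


Suffix: -ise
Example: modernise (modern + -ise)
Meaning = to make


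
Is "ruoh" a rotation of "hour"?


Word: "hour", Candidate: "ruoh"
Method: check if candidate is substring of word+word
"hourhour" contains "ruoh"? No
Is rotation = No


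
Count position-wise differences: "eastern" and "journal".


Comparing character by character (same length = 7):
  Pos 0: 'e' vs 'j' !=
  Pos 1: 'a' vs 'o' !=
  Pos 2: 's' vs 'u' !=
  Pos 3: 't' vs 'r' !=
  Pos 4: 'e' vs 'n' !=
  Pos 5: 'r' vs 'a' !=
  Pos 6: 'n' vs 'l' !=
Hamming distance = 7


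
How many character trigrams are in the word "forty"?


Word: "forty" (length 5)
Number of 3-grams = length - 3 + 1 = 5 - 3 + 1
= 3


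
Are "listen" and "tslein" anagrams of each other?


Word 1: "listen" → sorted: eilnst
Word 2: "tslein" → sorted: eilnst
Same letters? eilnst == eilnst
Anagram = Yes


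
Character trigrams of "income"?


Word: "income" (length 6)
Number of trigrams = 6 - 3 + 1 = 4
  Position 0: "inc"
  Position 1: "nco"
  Position 2: "com"
  Position 3: "ome"
Trigrams = "inc", "nco", "com", "ome"


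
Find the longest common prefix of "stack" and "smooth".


Word 1: "stack"
Word 2: "smooth"
Comparing from start:
  Pos 0: 's' == 's'
  Pos 1: 't' != 'm' (stop)
LCP = "s" (length 1)


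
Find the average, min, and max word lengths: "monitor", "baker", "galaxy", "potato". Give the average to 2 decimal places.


Lengths: "monitor"=7, "baker"=5, "galaxy"=6, "potato"=6
Sum = 24, Count = 4
Average = 24/4 = 6.00
= avg=6.00, min=5, max=7


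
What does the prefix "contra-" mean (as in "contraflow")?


Prefix: contra-
Example: contraflow (contra- + flow)
Meaning = against


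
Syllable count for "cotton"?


Word: "cotton"
Syllable breakdown: cot / ton
Counting: 2 parts
= 2 syllables


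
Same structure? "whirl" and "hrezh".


Pattern of "whirl": [0, 1, 2, 3, 4]
Pattern of "hrezh": [0, 1, 2, 3, 0]
Patterns do not match
Same pattern = No


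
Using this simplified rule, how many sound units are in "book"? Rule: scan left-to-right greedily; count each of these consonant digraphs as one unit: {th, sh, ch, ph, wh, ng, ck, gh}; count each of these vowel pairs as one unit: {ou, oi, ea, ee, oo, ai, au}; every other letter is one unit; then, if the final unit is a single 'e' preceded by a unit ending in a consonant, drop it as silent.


Word: "book" (4 letters)
Left-to-right scan:
  (1) 'b' (letter)
  (2) 'oo' (vowel-pair)
  (3) 'k' (letter)
Units from scan: 3
Sound units = 3 units


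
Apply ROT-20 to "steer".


Word: "steer"
Shift: 20
Each letter → (letter + shift) mod 26:
  's' (18) + 20 = 12 → 'm'
  't' (19) + 20 = 13 → 'n'
  'e' (4) + 20 = 24 → 'y'
  'e' (4) + 20 = 24 → 'y'
  'r' (17) + 20 = 11 → 'l'
Result = "mnyyl"


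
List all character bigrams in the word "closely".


Word: "closely" (length 7)
Number of bigrams = 7 - 2 + 1 = 6
  Position 0: "cl"
  Position 1: "lo"
  Position 2: "os"
  Position 3: "se"
  Position 4: "el"
  Position 5: "ly"
Bigrams = "cl", "lo", "os", "se", "el", "ly"


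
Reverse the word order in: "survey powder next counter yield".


Original: "survey powder next counter yield"
Words (1..n): survey | powder | next | counter | yield
Reversed (n..1): yield | counter | next | powder | survey
Result = "yield counter next powder survey"


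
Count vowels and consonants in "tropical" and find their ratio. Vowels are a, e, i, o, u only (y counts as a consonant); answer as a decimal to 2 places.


Word: "tropical"
Vowels (a,e,i,o,u): 3
Consonants: 5
Ratio = 3/5
= 0.60


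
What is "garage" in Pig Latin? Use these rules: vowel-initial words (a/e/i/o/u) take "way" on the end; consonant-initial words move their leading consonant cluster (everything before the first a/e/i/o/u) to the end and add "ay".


Word: "garage"
Starts with consonant(s) → move to end, add 'ay'
Consonant cluster: "g"
Pig Latin = "aragegay"


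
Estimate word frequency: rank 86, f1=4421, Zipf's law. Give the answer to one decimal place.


Zipf's law: f(r) = f(1) / r
f(1) = 4421
f(86) = 4421 / 86
= 51.4 occurrences


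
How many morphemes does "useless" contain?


Word: "useless"
Morphemes: use / -less
Each morpheme carries meaning
= 2 morphemes


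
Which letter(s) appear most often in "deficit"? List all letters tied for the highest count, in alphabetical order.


Word: "deficit"
Letter counts:
  'c': 1
  'd': 1
  'e': 1
  'f': 1
  'i': 2
  't': 1
Maximum count = 2
Most frequent = 'i' (2 times each)


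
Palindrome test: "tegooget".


Word: "tegooget"
Reversed: "tegooget"
Forward == Backward? tegooget == tegooget
Palindrome = Yes


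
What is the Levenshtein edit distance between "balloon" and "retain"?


Word 1: "balloon" (length 7)
Word 2: "retain" (length 6)
One optimal edit sequence (insert/delete/substitute each cost 1):
  1. delete 'b'  (+1)
  2. substitute 'a' -> 'r'  (+1)
  3. substitute 'l' -> 'e'  (+1)
  4. substitute 'l' -> 't'  (+1)
  5. substitute 'o' -> 'a'  (+1)
  6. substitute 'o' -> 'i'  (+1)
  7. keep 'n'
Total edit operations: 6
Edit distance = 6


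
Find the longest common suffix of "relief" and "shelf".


Word 1: "relief"
Word 2: "shelf"
Comparing from end:
  Pos -1: 'f' == 'f'
  Pos -2: 'e' != 'l' (stop)
LCS = "f" (length 1)


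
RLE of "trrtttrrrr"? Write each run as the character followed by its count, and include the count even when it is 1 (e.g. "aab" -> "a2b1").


String: "trrtttrrrr"
Scanning for consecutive runs:
  't' x 1
  'r' x 2
  't' x 3
  'r' x 4
RLE = "t1r2t3r4"


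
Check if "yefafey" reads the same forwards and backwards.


Word: "yefafey"
Reversed: "yefafey"
Forward == Backward? yefafey == yefafey
Palindrome = Yes


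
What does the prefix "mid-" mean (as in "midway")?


Prefix: mid-
Example: midway = mid- + way
Meaning = middle


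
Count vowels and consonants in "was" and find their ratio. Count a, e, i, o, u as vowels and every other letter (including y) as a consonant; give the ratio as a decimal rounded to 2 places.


Word: "was"
Vowels (a,e,i,o,u): 1
Consonants: 2
Ratio = 1/2
= 0.50


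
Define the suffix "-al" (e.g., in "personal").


Suffix: -al
Example: personal = person + -al
Meaning = relating to


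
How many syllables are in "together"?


Word: "together"
Syllable breakdown: to / geth / er
Counting: 3 parts
= 3 syllables


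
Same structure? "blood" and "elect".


Pattern of "blood": [0, 1, 2, 2, 3]
Pattern of "elect": [0, 1, 0, 2, 3]
Patterns do not match
Same pattern = No


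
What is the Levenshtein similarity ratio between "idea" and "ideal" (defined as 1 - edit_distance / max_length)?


Word 1: "idea" (length 4)
Word 2: "ideal" (length 5)
One optimal edit sequence:
  1. keep 'i'
  2. keep 'd'
  3. keep 'e'
  4. keep 'a'
  5. insert 'l'  (+1)
Edit distance = 1
Max length = max(4, 5) = 5
Similarity = 1 - 1/5
= 0.8000


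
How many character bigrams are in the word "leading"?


Word: "leading" (length 7)
Number of 2-grams = length - 2 + 1 = 7 - 2 + 1
= 6


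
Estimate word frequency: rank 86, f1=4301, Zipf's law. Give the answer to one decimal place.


Zipf's law: f(r) = f(1) / r
f(1) = 4301
f(86) = 4301 / 86
= 50.0 occurrences


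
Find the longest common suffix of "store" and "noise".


Word 1: "store"
Word 2: "noise"
Comparing from end:
  Pos -1: 'e' == 'e'
  Pos -2: 'r' != 's' (stop)
LCS = "e" (length 1)


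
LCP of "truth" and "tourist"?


Word 1: "truth"
Word 2: "tourist"
Comparing from start:
  Pos 0: 't' == 't'
  Pos 1: 'r' != 'o' (stop)
LCP = "t" (length 1)


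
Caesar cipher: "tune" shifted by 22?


Word: "tune"
Shift: 22
Each letter → (letter + shift) mod 26:
  't' (19) + 22 = 15 → 'p'
  'u' (20) + 22 = 16 → 'q'
  'n' (13) + 22 = 9 → 'j'
  'e' (4) + 22 = 0 → 'a'
Result = "pqja"


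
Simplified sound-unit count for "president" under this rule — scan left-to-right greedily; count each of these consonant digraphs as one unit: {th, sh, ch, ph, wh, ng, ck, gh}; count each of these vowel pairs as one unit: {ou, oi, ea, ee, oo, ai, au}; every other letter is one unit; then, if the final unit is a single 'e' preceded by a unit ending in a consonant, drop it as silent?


Word: "president" (9 letters)
Left-to-right scan:
  [1] 'p' (letter)
  [2] 'r' (letter)
  [3] 'e' (letter)
  [4] 's' (letter)
  [5] 'i' (letter)
  [6] 'd' (letter)
  [7] 'e' (letter)
  [8] 'n' (letter)
  [9] 't' (letter)
Units from scan: 9
Sound units = 9 units


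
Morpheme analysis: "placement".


Word: "placement"
Morphemes: place | -ment
Each morpheme carries meaning
= 2 morphemes


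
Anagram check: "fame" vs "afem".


Word 1: "fame" → sorted: aefm
Word 2: "afem" → sorted: aefm
Same letters? aefm == aefm
Anagram = Yes


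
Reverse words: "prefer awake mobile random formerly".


Original: "prefer awake mobile random formerly"
Words (1..n): prefer | awake | mobile | random | formerly
Reversed (n..1): formerly | random | mobile | awake | prefer
Result = "formerly random mobile awake prefer"


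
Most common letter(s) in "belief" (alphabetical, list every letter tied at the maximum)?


Word: "belief"
Letter counts:
  'b': 1
  'e': 2
  'f': 1
  'i': 1
  'l': 1
Maximum count = 2
Most frequent = 'e' (2 times each)


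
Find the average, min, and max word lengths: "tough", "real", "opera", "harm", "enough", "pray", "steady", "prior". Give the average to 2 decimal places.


Lengths: "tough"=5, "real"=4, "opera"=5, "harm"=4, "enough"=6, "pray"=4, "steady"=6, "prior"=5
Sum = 39, Count = 8
Average = 39/8 = 4.88
= avg=4.88, min=4, max=6


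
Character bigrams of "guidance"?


Word: "guidance" (length 8)
Number of bigrams = 8 - 2 + 1 = 7
  Position 0: "gu"
  Position 1: "ui"
  Position 2: "id"
  Position 3: "da"
  Position 4: "an"
  Position 5: "nc"
  Position 6: "ce"
Bigrams = "gu", "ui", "id", "da", "an", "nc", "ce"


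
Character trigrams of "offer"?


Word: "offer" (length 5)
Number of trigrams = 5 - 3 + 1 = 3
  Position 0: "off"
  Position 1: "ffe"
  Position 2: "fer"
Trigrams = "off", "ffe", "fer"


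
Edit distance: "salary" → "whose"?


Word 1: "salary" (length 6)
Word 2: "whose" (length 5)
One optimal edit sequence (insert/delete/substitute each cost 1):
  1. delete 's'  (+1)
  2. substitute 'a' -> 'w'  (+1)
  3. substitute 'l' -> 'h'  (+1)
  4. substitute 'a' -> 'o'  (+1)
  5. substitute 'r' -> 's'  (+1)
  6. substitute 'y' -> 'e'  (+1)
Total edit operations: 6
Edit distance = 6


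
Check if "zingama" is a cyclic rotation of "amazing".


Word: "amazing", Candidate: "zingama"
Method: check if candidate is substring of word+word
"amazingamazing" contains "zingama"? Yes
Is rotation = Yes


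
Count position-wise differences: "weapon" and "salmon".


Comparing character by character (same length = 6):
  Pos 0: 'w' vs 's' !=
  Pos 1: 'e' vs 'a' !=
  Pos 2: 'a' vs 'l' !=
  Pos 3: 'p' vs 'm' !=
  Pos 4: 'o' vs 'o' =
  Pos 5: 'n' vs 'n' =
Hamming distance = 4


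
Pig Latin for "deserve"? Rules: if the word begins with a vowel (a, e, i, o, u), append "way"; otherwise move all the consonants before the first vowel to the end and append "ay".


Word: "deserve"
Starts with consonant(s) → move to end, add 'ay'
Consonant cluster: "d"
Pig Latin = "eserveday"


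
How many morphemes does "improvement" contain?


Word: "improvement"
Morphemes: improve + -ment
Each morpheme carries meaning
= 2 morphemes


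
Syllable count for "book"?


Word: "book"
Syllable breakdown: book
Counting: 1 part
= 1 syllable


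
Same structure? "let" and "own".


Pattern of "let": [0, 1, 2]
Pattern of "own": [0, 1, 2]
Patterns match
Same pattern = Yes


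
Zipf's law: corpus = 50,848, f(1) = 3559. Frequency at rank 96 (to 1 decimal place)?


Zipf's law: f(r) = f(1) / r
f(1) = 3559
f(96) = 3559 / 96
= 37.1 occurrences


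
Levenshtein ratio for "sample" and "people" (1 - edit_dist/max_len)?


Word 1: "sample" (length 6)
Word 2: "people" (length 6)
One optimal edit sequence:
  1. substitute 's' -> 'p'  (+1)
  2. substitute 'a' -> 'e'  (+1)
  3. substitute 'm' -> 'o'  (+1)
  4. keep 'p'
  5. keep 'l'
  6. keep 'e'
Edit distance = 3
Max length = max(6, 6) = 6
Similarity = 1 - 3/6
= 0.5000


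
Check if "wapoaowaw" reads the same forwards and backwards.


Word: "wapoaowaw"
Reversed: "wawoaopaw"
Forward == Backward? wapoaowaw != wawoaopaw
Palindrome = No


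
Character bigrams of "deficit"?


Word: "deficit" (length 7)
Number of bigrams = 7 - 2 + 1 = 6
  Position 0: "de"
  Position 1: "ef"
  Position 2: "fi"
  Position 3: "ic"
  Position 4: "ci"
  Position 5: "it"
Bigrams = "de", "ef", "fi", "ic", "ci", "it"


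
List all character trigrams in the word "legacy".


Word: "legacy" (length 6)
Number of trigrams = 6 - 3 + 1 = 4
  Position 0: "leg"
  Position 1: "ega"
  Position 2: "gac"
  Position 3: "acy"
Trigrams = "leg", "ega", "gac", "acy"


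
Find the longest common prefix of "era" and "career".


Word 1: "era"
Word 2: "career"
Comparing from start:
  Pos 0: 'e' != 'c' (stop)
LCP = "" (length 0)


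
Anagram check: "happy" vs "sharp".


Word 1: "happy" → sorted: ahppy
Word 2: "sharp" → sorted: ahprs
Same letters? ahppy != ahprs
Anagram = No


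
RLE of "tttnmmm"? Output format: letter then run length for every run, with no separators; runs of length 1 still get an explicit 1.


String: "tttnmmm"
Scanning for consecutive runs:
  't' x 3
  'n' x 1
  'm' x 3
RLE = "t3n1m3"


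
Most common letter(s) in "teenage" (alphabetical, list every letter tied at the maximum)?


Word: "teenage"
Letter counts:
  'a': 1
  'e': 3
  'g': 1
  'n': 1
  't': 1
Maximum count = 3
Most frequent = 'e' (3 times each)


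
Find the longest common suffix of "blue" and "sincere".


Word 1: "blue"
Word 2: "sincere"
Comparing from end:
  Pos -1: 'e' == 'e'
  Pos -2: 'u' != 'r' (stop)
LCS = "e" (length 1)


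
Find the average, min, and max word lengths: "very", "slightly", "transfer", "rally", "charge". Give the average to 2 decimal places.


Lengths: "very"=4, "slightly"=8, "transfer"=8, "rally"=5, "charge"=6
Sum = 31, Count = 5
Average = 31/5 = 6.20
= avg=6.20, min=4, max=8


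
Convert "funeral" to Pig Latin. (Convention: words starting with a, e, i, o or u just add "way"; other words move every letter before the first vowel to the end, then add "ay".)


Word: "funeral"
Starts with consonant(s) → move to end, add 'ay'
Consonant cluster: "f"
Pig Latin = "uneralfay"


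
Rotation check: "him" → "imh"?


Word: "him", Candidate: "imh"
Method: check if candidate is substring of word+word
"himhim" contains "imh"? Yes
Is rotation = Yes


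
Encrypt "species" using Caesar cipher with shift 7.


Word: "species"
Shift: 7
Each letter → (letter + shift) mod 26:
  's' (18) + 7 = 25 → 'z'
  'p' (15) + 7 = 22 → 'w'
  'e' (4) + 7 = 11 → 'l'
  'c' (2) + 7 = 9 → 'j'
  'i' (8) + 7 = 15 → 'p'
  'e' (4) + 7 = 11 → 'l'
  's' (18) + 7 = 25 → 'z'
Result = "zwljplz"


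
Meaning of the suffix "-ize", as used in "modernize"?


Suffix: -ize
Example: modernize = modern + -ize
Meaning = to make


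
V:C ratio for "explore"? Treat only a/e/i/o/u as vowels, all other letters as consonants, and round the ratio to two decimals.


Word: "explore"
Vowels (a,e,i,o,u): 3
Consonants: 4
Ratio = 3/4
= 0.75


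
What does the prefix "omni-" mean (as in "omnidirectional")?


Prefix: omni-
Example: omnidirectional = omni- + directional
Meaning = all


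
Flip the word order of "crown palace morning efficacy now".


Original: "crown palace morning efficacy now"
Words (1..n): crown | palace | morning | efficacy | now
Reversed (n..1): now | efficacy | morning | palace | crown
Result = "now efficacy morning palace crown"


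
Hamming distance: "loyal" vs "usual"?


Comparing character by character (same length = 5):
  Pos 0: 'l' vs 'u' !=
  Pos 1: 'o' vs 's' !=
  Pos 2: 'y' vs 'u' !=
  Pos 3: 'a' vs 'a' =
  Pos 4: 'l' vs 'l' =
Hamming distance = 3


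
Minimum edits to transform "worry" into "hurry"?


Word 1: "worry" (length 5)
Word 2: "hurry" (length 5)
One optimal edit sequence (insert/delete/substitute each cost 1):
  1. substitute 'w' -> 'h'  (+1)
  2. substitute 'o' -> 'u'  (+1)
  3. keep 'r'
  4. keep 'r'
  5. keep 'y'
Total edit operations: 2
Edit distance = 2


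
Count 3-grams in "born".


Word: "born" (length 4)
Number of 3-grams = length - 3 + 1 = 4 - 3 + 1
= 2


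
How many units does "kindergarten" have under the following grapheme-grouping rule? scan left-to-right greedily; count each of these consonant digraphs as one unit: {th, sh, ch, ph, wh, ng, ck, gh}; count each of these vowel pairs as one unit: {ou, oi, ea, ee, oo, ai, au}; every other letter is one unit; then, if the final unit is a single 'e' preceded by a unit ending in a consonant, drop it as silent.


Word: "kindergarten" (12 letters)
Left-to-right scan:
  (1) 'k' (letter)
  (2) 'i' (letter)
  (3) 'n' (letter)
  (4) 'd' (letter)
  (5) 'e' (letter)
  (6) 'r' (letter)
  (7) 'g' (letter)
  (8) 'a' (letter)
  (9) 'r' (letter)
  (10) 't' (letter)
  (11) 'e' (letter)
  (12) 'n' (letter)
Units from scan: 12
Sound units = 12 units


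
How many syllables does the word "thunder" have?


Word: "thunder"
Syllable breakdown: thun-der
Counting: 2 parts
= 2 syllables


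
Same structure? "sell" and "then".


Pattern of "sell": [0, 1, 2, 2]
Pattern of "then": [0, 1, 2, 3]
Patterns do not match
Same pattern = No


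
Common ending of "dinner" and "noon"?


Word 1: "dinner"
Word 2: "noon"
Comparing from end:
  Pos -1: 'r' != 'n' (stop)
LCS = "" (length 0)


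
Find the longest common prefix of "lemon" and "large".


Word 1: "lemon"
Word 2: "large"
Comparing from start:
  Pos 0: 'l' == 'l'
  Pos 1: 'e' != 'a' (stop)
LCP = "l" (length 1)


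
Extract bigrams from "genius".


Word: "genius" (length 6)
Number of bigrams = 6 - 2 + 1 = 5
  Position 0: "ge"
  Position 1: "en"
  Position 2: "ni"
  Position 3: "iu"
  Position 4: "us"
Bigrams = "ge", "en", "ni", "iu", "us"


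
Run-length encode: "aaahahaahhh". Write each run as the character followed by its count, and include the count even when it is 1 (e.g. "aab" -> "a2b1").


String: "aaahahaahhh"
Scanning for consecutive runs:
  'a' x 3
  'h' x 1
  'a' x 1
  'h' x 1
  'a' x 2
  'h' x 3
RLE = "a3h1a1h1a2h3"


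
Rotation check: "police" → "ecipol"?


Word: "police", Candidate: "ecipol"
Method: check if candidate is substring of word+word
"policepolice" contains "ecipol"? No
Is rotation = No


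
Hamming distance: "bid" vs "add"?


Comparing character by character (same length = 3):
  Pos 0: 'b' vs 'a' !=
  Pos 1: 'i' vs 'd' !=
  Pos 2: 'd' vs 'd' =
Hamming distance = 2


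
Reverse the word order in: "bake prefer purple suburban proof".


Original: "bake prefer purple suburban proof"
Words (1..n): bake | prefer | purple | suburban | proof
Reversed (n..1): proof | suburban | purple | prefer | bake
Result = "proof suburban purple prefer bake"


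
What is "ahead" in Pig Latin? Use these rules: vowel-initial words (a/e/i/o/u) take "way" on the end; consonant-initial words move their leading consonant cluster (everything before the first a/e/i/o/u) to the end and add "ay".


Word: "ahead"
Starts with vowel → add 'way'
Pig Latin = "aheadway"


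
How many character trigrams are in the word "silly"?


Word: "silly" (length 5)
Number of 3-grams = length - 3 + 1 = 5 - 3 + 1
= 3


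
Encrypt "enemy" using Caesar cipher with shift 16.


Word: "enemy"
Shift: 16
Each letter → (letter + shift) mod 26:
  'e' (4) + 16 = 20 → 'u'
  'n' (13) + 16 = 3 → 'd'
  'e' (4) + 16 = 20 → 'u'
  'm' (12) + 16 = 2 → 'c'
  'y' (24) + 16 = 14 → 'o'
Result = "uduco"


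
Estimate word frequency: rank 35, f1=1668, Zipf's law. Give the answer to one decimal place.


Zipf's law: f(r) = f(1) / r
f(1) = 1668
f(35) = 1668 / 35
= 47.7 occurrences


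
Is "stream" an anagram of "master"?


Word 1: "master" → sorted: aemrst
Word 2: "stream" → sorted: aemrst
Same letters? aemrst == aemrst
Anagram = Yes


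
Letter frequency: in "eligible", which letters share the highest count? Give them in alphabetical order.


Word: "eligible"
Letter counts:
  'b': 1
  'e': 2
  'g': 1
  'i': 2
  'l': 2
Maximum count = 2
Most frequent = 'e', 'i', 'l' (2 times each)


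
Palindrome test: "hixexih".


Word: "hixexih"
Reversed: "hixexih"
Forward == Backward? hixexih == hixexih
Palindrome = Yes


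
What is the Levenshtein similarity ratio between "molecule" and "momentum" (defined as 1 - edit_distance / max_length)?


Word 1: "molecule" (length 8)
Word 2: "momentum" (length 8)
One optimal edit sequence:
  1. keep 'm'
  2. keep 'o'
  3. substitute 'l' -> 'm'  (+1)
  4. keep 'e'
  5. substitute 'c' -> 'n'  (+1)
  6. substitute 'u' -> 't'  (+1)
  7. substitute 'l' -> 'u'  (+1)
  8. substitute 'e' -> 'm'  (+1)
Edit distance = 5
Max length = max(8, 8) = 8
Similarity = 1 - 5/8
= 0.3750


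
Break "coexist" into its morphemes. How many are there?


Word: "coexist"
Morphemes: co- | exist
Each morpheme carries meaning
= 2 morphemes


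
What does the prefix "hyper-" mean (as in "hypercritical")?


Prefix: hyper-
Example: hypercritical = hyper- + critical
Meaning = over / excessive


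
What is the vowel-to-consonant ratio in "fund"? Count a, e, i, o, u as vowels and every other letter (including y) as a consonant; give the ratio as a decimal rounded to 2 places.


Word: "fund"
Vowels (a,e,i,o,u): 1
Consonants: 3
Ratio = 1/3
= 0.33


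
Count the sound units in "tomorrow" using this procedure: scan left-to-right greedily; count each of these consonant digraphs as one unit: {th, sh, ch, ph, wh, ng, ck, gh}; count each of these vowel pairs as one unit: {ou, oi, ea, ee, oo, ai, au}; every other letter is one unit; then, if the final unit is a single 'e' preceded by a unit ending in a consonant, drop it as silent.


Word: "tomorrow" (8 letters)
Left-to-right scan:
  1. 't' (letter)
  2. 'o' (letter)
  3. 'm' (letter)
  4. 'o' (letter)
  5. 'r' (letter)
  6. 'r' (letter)
  7. 'o' (letter)
  8. 'w' (letter)
Units from scan: 8
Sound units = 8 units


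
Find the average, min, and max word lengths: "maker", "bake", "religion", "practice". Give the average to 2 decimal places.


Lengths: "maker"=5, "bake"=4, "religion"=8, "practice"=8
Sum = 25, Count = 4
Average = 25/4 = 6.25
= avg=6.25, min=4, max=8


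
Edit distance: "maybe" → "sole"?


Word 1: "maybe" (length 5)
Word 2: "sole" (length 4)
One optimal edit sequence (insert/delete/substitute each cost 1):
  1. delete 'm'  (+1)
  2. substitute 'a' -> 's'  (+1)
  3. substitute 'y' -> 'o'  (+1)
  4. substitute 'b' -> 'l'  (+1)
  5. keep 'e'
Total edit operations: 4
Edit distance = 4


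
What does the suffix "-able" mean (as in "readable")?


Suffix: -able
Example: readable = read + -able
Meaning = capable of


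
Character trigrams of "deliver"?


Word: "deliver" (length 7)
Number of trigrams = 7 - 3 + 1 = 5
  Position 0: "del"
  Position 1: "eli"
  Position 2: "liv"
  Position 3: "ive"
  Position 4: "ver"
Trigrams = "del", "eli", "liv", "ive", "ver"


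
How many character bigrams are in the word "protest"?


Word: "protest" (length 7)
Number of 2-grams = length - 2 + 1 = 7 - 2 + 1
= 6


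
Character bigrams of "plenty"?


Word: "plenty" (length 6)
Number of bigrams = 6 - 2 + 1 = 5
  Position 0: "pl"
  Position 1: "le"
  Position 2: "en"
  Position 3: "nt"
  Position 4: "ty"
Bigrams = "pl", "le", "en", "nt", "ty"
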